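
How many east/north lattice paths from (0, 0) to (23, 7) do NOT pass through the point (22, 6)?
Number of paths = 1282320

Total paths from (0, 0) to (23, 7): C(30, 23) = 2035800. Paths through (22, 6): (paths (0, 0) → (22, 6)) × (paths (22, 6) → (23, 7)) = C(28, 22) · C(2, 1) = 376740 · 2 = 753480. Avoidance count = 2035800 − 753480 = 1282320.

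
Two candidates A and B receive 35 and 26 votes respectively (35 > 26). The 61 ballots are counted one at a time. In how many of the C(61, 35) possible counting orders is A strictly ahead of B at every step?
Strict-lead orderings = 17970728529575178

Total orderings of the 61 votes with 35 for A: C(61, 35) = 121801604478231762. By the Bertrand ballot formula (Cycle Lemma / reflection principle), the number of orderings in which A is strictly ahead of B throughout is (p − q)/(p + q) · C(p + q, p) = (35 − 26)/(35 + 26) · 121801604478231762 = 17970728529575178.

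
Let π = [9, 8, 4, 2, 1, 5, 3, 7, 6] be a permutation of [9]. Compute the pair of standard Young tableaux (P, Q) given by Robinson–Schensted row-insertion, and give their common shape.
P = [1, 3, 6] / [2, 5, 7] / [4] / [8] / [9];  Q = [1, 6, 8] / [2, 7, 9] / [3] / [4] / [5];  common shape = (3, 3, 1, 1, 1)

Row-insert the values π_1, π_2, … into P one at a time, bumping the leftmost entry strictly greater than the inserted value down to the next row. The recording tableau Q records, in position (i, j), the step at which that cell was added to P.
  Insert 9 (step 1): P = [9];  Q = [1]
  Insert 8 (step 2): P = [8] / [9];  Q = [1] / [2]
  Insert 4 (step 3): P = [4] / [8] / [9];  Q = [1] / [2] / [3]
  Insert 2 (step 4): P = [2] / [4] / [8] / [9];  Q = [1] / [2] / [3] / [4]
  Insert 1 (step 5): P = [1] / [2] / [4] / [8] / [9];  Q = [1] / [2] / [3] / [4] / [5]
  Insert 5 (step 6): P = [1, 5] / [2] / [4] / [8] / [9];  Q = [1, 6] / [2] / [3] / [4] / [5]
  Insert 3 (step 7): P = [1, 3] / [2, 5] / [4] / [8] / [9];  Q = [1, 6] / [2, 7] / [3] / [4] / [5]
  Insert 7 (step 8): P = [1, 3, 7] / [2, 5] / [4] / [8] / [9];  Q = [1, 6, 8] / [2, 7] / [3] / [4] / [5]
  Insert 6 (step 9): P = [1, 3, 6] / [2, 5, 7] / [4] / [8] / [9];  Q = [1, 6, 8] / [2, 7, 9] / [3] / [4] / [5]
Final shape: (3, 3, 1, 1, 1).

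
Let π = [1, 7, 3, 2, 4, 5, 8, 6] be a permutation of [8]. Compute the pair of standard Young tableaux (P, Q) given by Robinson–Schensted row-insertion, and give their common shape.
P = [1, 2, 4, 5, 6] / [3, 8] / [7];  Q = [1, 2, 5, 6, 7] / [3, 8] / [4];  common shape = (5, 2, 1)

Row-insert the values π_1, π_2, … into P one at a time, bumping the leftmost entry strictly greater than the inserted value down to the next row. The recording tableau Q records, in position (i, j), the step at which that cell was added to P.
  Insert 1 (step 1): P = [1];  Q = [1]
  Insert 7 (step 2): P = [1, 7];  Q = [1, 2]
  Insert 3 (step 3): P = [1, 3] / [7];  Q = [1, 2] / [3]
  Insert 2 (step 4): P = [1, 2] / [3] / [7];  Q = [1, 2] / [3] / [4]
  Insert 4 (step 5): P = [1, 2, 4] / [3] / [7];  Q = [1, 2, 5] / [3] / [4]
  Insert 5 (step 6): P = [1, 2, 4, 5] / [3] / [7];  Q = [1, 2, 5, 6] / [3] / [4]
  Insert 8 (step 7): P = [1, 2, 4, 5, 8] / [3] / [7];  Q = [1, 2, 5, 6, 7] / [3] / [4]
  Insert 6 (step 8): P = [1, 2, 4, 5, 6] / [3, 8] / [7];  Q = [1, 2, 5, 6, 7] / [3, 8] / [4]
Final shape: (5, 2, 1).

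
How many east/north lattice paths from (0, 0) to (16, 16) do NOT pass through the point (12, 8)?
Number of paths = 538725240

Total paths from (0, 0) to (16, 16): C(32, 16) = 601080390. Paths through (12, 8): (paths (0, 0) → (12, 8)) × (paths (12, 8) → (16, 16)) = C(20, 12) · C(12, 4) = 125970 · 495 = 62355150. Avoidance count = 601080390 − 62355150 = 538725240.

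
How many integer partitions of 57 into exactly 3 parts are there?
p(57, 3 parts) = 271

Partitions of n into exactly k parts are in bijection with partitions of n − k into at most k parts (subtract 1 from each part). So p(57, exactly 3) = p(54, parts ≤ 3). Computing via the recurrence p(m, j) = p(m, j−1) + p(m−j, j) gives 271.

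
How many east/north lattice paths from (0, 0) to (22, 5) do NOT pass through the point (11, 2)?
Number of paths = 52338

Total paths from (0, 0) to (22, 5): C(27, 22) = 80730. Paths through (11, 2): (paths (0, 0) → (11, 2)) × (paths (11, 2) → (22, 5)) = C(13, 11) · C(14, 11) = 78 · 364 = 28392. Avoidance count = 80730 − 28392 = 52338.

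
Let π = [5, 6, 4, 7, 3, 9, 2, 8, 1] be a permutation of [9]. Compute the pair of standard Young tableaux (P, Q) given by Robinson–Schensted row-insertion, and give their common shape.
P = [1, 6, 7, 8] / [2, 9] / [3] / [4] / [5];  Q = [1, 2, 4, 6] / [3, 8] / [5] / [7] / [9];  common shape = (4, 2, 1, 1, 1)

Row-insert the values π_1, π_2, … into P one at a time, bumping the leftmost entry strictly greater than the inserted value down to the next row. The recording tableau Q records, in position (i, j), the step at which that cell was added to P.
  Insert 5 (step 1): P = [5];  Q = [1]
  Insert 6 (step 2): P = [5, 6];  Q = [1, 2]
  Insert 4 (step 3): P = [4, 6] / [5];  Q = [1, 2] / [3]
  Insert 7 (step 4): P = [4, 6, 7] / [5];  Q = [1, 2, 4] / [3]
  Insert 3 (step 5): P = [3, 6, 7] / [4] / [5];  Q = [1, 2, 4] / [3] / [5]
  Insert 9 (step 6): P = [3, 6, 7, 9] / [4] / [5];  Q = [1, 2, 4, 6] / [3] / [5]
  Insert 2 (step 7): P = [2, 6, 7, 9] / [3] / [4] / [5];  Q = [1, 2, 4, 6] / [3] / [5] / [7]
  Insert 8 (step 8): P = [2, 6, 7, 8] / [3, 9] / [4] / [5];  Q = [1, 2, 4, 6] / [3, 8] / [5] / [7]
  Insert 1 (step 9): P = [1, 6, 7, 8] / [2, 9] / [3] / [4] / [5];  Q = [1, 2, 4, 6] / [3, 8] / [5] / [7] / [9]
Final shape: (4, 2, 1, 1, 1).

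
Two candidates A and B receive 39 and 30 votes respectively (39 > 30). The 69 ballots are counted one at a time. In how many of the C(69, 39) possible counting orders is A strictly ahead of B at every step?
Strict-lead orderings = 4125297395638025376

Total orderings of the 69 votes with 39 for A: C(69, 39) = 31627280033224861216. By the Bertrand ballot formula (Cycle Lemma / reflection principle), the number of orderings in which A is strictly ahead of B throughout is (p − q)/(p + q) · C(p + q, p) = (39 − 30)/(39 + 30) · 31627280033224861216 = 4125297395638025376.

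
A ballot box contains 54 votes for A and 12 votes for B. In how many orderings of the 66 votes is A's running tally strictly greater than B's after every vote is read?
Strict-lead orderings = 3132741488240

Total orderings of the 66 votes with 54 for A: C(66, 54) = 4922879481520. By the Bertrand ballot formula (Cycle Lemma / reflection principle), the number of orderings in which A is strictly ahead of B throughout is (p − q)/(p + q) · C(p + q, p) = (54 − 12)/(54 + 12) · 4922879481520 = 3132741488240.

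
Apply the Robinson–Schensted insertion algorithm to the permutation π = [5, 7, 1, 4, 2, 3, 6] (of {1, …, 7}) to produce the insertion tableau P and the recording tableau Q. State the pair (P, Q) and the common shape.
P = [1, 2, 3, 6] / [4, 7] / [5];  Q = [1, 2, 6, 7] / [3, 4] / [5];  common shape = (4, 2, 1)

Row-insert the values π_1, π_2, … into P one at a time, bumping the leftmost entry strictly greater than the inserted value down to the next row. The recording tableau Q records, in position (i, j), the step at which that cell was added to P.
  Insert 5 (step 1): P = [5];  Q = [1]
  Insert 7 (step 2): P = [5, 7];  Q = [1, 2]
  Insert 1 (step 3): P = [1, 7] / [5];  Q = [1, 2] / [3]
  Insert 4 (step 4): P = [1, 4] / [5, 7];  Q = [1, 2] / [3, 4]
  Insert 2 (step 5): P = [1, 2] / [4, 7] / [5];  Q = [1, 2] / [3, 4] / [5]
  Insert 3 (step 6): P = [1, 2, 3] / [4, 7] / [5];  Q = [1, 2, 6] / [3, 4] / [5]
  Insert 6 (step 7): P = [1, 2, 3, 6] / [4, 7] / [5];  Q = [1, 2, 6, 7] / [3, 4] / [5]
Final shape: (4, 2, 1).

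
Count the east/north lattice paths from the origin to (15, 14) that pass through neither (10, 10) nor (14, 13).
Number of paths = 27095824

Inclusion–exclusion. Total paths: C(29, 15) = 77558760. Through P₁: C(20, 10)·C(9, 5) = 23279256. Through P₂: C(27, 14)·C(2, 1) = 40116600. Since P₁ is strictly southwest of P₂, a monotone path through both must visit P₁ then P₂; paths through both = C(20, 10)·C(7, 4)·C(2, 1) = 12932920. Avoid both = 77558760 − 23279256 − 40116600 + 12932920 = 27095824.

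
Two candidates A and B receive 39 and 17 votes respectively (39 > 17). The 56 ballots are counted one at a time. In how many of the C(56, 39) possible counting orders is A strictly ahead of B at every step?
Strict-lead orderings = 38499031112850

Total orderings of the 56 votes with 39 for A: C(56, 39) = 97997533741800. By the Bertrand ballot formula (Cycle Lemma / reflection principle), the number of orderings in which A is strictly ahead of B throughout is (p − q)/(p + q) · C(p + q, p) = (39 − 17)/(39 + 17) · 97997533741800 = 38499031112850.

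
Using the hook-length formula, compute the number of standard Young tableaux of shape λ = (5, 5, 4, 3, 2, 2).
# SYT of shape (5, 5, 4, 3, 2, 2) = 362121760

Hook-length formula: f^λ = n! / Π hook(c), product over all cells c of the Young diagram. For λ = (5, 5, 4, 3, 2, 2), n = 21 boxes. Hook lengths by row (left-to-right, top-to-bottom): [10, 9, 6, 4, 2]; [9, 8, 5, 3, 1]; [7, 6, 3, 1]; [5, 4, 1]; [3, 2]; [2, 1]. Product of hooks = 141087744000. So f^λ = 21! / 141087744000 = 51090942171709440000 / 141087744000 = 362121760.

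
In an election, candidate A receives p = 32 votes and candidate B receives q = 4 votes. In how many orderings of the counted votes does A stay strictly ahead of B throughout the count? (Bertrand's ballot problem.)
Strict-lead orderings = 45815

Total orderings of the 36 votes with 32 for A: C(36, 32) = 58905. By the Bertrand ballot formula (Cycle Lemma / reflection principle), the number of orderings in which A is strictly ahead of B throughout is (p − q)/(p + q) · C(p + q, p) = (32 − 4)/(32 + 4) · 58905 = 45815.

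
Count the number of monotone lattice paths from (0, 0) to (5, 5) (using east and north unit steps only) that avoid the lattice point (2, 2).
Number of paths = 132

Total paths from (0, 0) to (5, 5): C(10, 5) = 252. Paths through (2, 2): (paths (0, 0) → (2, 2)) × (paths (2, 2) → (5, 5)) = C(4, 2) · C(6, 3) = 6 · 20 = 120. Avoidance count = 252 − 120 = 132.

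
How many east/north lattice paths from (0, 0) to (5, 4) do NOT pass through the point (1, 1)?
Number of paths = 56

Total paths from (0, 0) to (5, 4): C(9, 5) = 126. Paths through (1, 1): (paths (0, 0) → (1, 1)) × (paths (1, 1) → (5, 4)) = C(2, 1) · C(7, 4) = 2 · 35 = 70. Avoidance count = 126 − 70 = 56.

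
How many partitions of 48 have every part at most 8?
p(48, parts ≤ 8) = 24699

Use the recurrence p(n, m) = p(n, m−1) + p(n−m, m): either the largest part is < m (count p(n, m−1)) or the largest part is exactly m (remove one copy of m, count p(n−m, m)). With p(0, ·) = 1 this gives p(48, parts ≤ 8) = 24699. (By conjugating Young diagrams, this also counts partitions of 48 into at most 8 parts.)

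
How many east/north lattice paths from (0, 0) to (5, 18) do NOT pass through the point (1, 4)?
Number of paths = 18349

Total paths from (0, 0) to (5, 18): C(23, 5) = 33649. Paths through (1, 4): (paths (0, 0) → (1, 4)) × (paths (1, 4) → (5, 18)) = C(5, 1) · C(18, 4) = 5 · 3060 = 15300. Avoidance count = 33649 − 15300 = 18349.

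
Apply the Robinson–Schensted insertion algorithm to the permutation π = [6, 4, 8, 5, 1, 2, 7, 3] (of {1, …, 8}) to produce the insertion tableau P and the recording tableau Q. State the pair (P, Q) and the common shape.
P = [1, 2, 3] / [4, 5, 7] / [6, 8];  Q = [1, 3, 7] / [2, 4, 8] / [5, 6];  common shape = (3, 3, 2)

Row-insert the values π_1, π_2, … into P one at a time, bumping the leftmost entry strictly greater than the inserted value down to the next row. The recording tableau Q records, in position (i, j), the step at which that cell was added to P.
  Insert 6 (step 1): P = [6];  Q = [1]
  Insert 4 (step 2): P = [4] / [6];  Q = [1] / [2]
  Insert 8 (step 3): P = [4, 8] / [6];  Q = [1, 3] / [2]
  Insert 5 (step 4): P = [4, 5] / [6, 8];  Q = [1, 3] / [2, 4]
  Insert 1 (step 5): P = [1, 5] / [4, 8] / [6];  Q = [1, 3] / [2, 4] / [5]
  Insert 2 (step 6): P = [1, 2] / [4, 5] / [6, 8];  Q = [1, 3] / [2, 4] / [5, 6]
  Insert 7 (step 7): P = [1, 2, 7] / [4, 5] / [6, 8];  Q = [1, 3, 7] / [2, 4] / [5, 6]
  Insert 3 (step 8): P = [1, 2, 3] / [4, 5, 7] / [6, 8];  Q = [1, 3, 7] / [2, 4, 8] / [5, 6]
Final shape: (3, 3, 2).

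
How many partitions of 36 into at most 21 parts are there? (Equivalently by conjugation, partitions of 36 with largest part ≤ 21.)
p(36, parts ≤ 21) = 17469

Use the recurrence p(n, m) = p(n, m−1) + p(n−m, m): either the largest part is < m (count p(n, m−1)) or the largest part is exactly m (remove one copy of m, count p(n−m, m)). With p(0, ·) = 1 this gives p(36, parts ≤ 21) = 17469. (By conjugating Young diagrams, this also counts partitions of 36 into at most 21 parts.)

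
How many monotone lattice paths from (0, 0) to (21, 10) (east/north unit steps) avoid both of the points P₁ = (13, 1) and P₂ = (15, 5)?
Number of paths = 36945997

Inclusion–exclusion. Total paths: C(31, 21) = 44352165. Through P₁: C(14, 13)·C(17, 8) = 340340. Through P₂: C(20, 15)·C(11, 6) = 7162848. Since P₁ is strictly southwest of P₂, a monotone path through both must visit P₁ then P₂; paths through both = C(14, 13)·C(6, 2)·C(11, 6) = 97020. Avoid both = 44352165 − 340340 − 7162848 + 97020 = 36945997.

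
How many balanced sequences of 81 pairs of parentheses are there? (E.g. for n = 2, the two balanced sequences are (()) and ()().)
C_81 = 4462290049988320482463241297506133183499654740

These balanced parentheses are counted by the Catalan number C_n = (1/(n + 1)) · C(2n, n). For n = 81: C_81 = (1/82) · C(162, 81) = 365907784099042279561985786395502921046971688680/82 = 4462290049988320482463241297506133183499654740.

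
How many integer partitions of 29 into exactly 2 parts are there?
p(29, 2 parts) = 14

Partitions of n into exactly k parts are in bijection with partitions of n − k into at most k parts (subtract 1 from each part). So p(29, exactly 2) = p(27, parts ≤ 2). Computing via the recurrence p(m, j) = p(m, j−1) + p(m−j, j) gives 14.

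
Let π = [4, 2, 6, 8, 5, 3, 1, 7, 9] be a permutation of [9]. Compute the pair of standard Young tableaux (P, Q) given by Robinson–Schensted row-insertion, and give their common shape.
P = [1, 3, 7, 9] / [2, 5, 8] / [4] / [6];  Q = [1, 3, 4, 9] / [2, 5, 8] / [6] / [7];  common shape = (4, 3, 1, 1)

Row-insert the values π_1, π_2, … into P one at a time, bumping the leftmost entry strictly greater than the inserted value down to the next row. The recording tableau Q records, in position (i, j), the step at which that cell was added to P.
  Insert 4 (step 1): P = [4];  Q = [1]
  Insert 2 (step 2): P = [2] / [4];  Q = [1] / [2]
  Insert 6 (step 3): P = [2, 6] / [4];  Q = [1, 3] / [2]
  Insert 8 (step 4): P = [2, 6, 8] / [4];  Q = [1, 3, 4] / [2]
  Insert 5 (step 5): P = [2, 5, 8] / [4, 6];  Q = [1, 3, 4] / [2, 5]
  Insert 3 (step 6): P = [2, 3, 8] / [4, 5] / [6];  Q = [1, 3, 4] / [2, 5] / [6]
  Insert 1 (step 7): P = [1, 3, 8] / [2, 5] / [4] / [6];  Q = [1, 3, 4] / [2, 5] / [6] / [7]
  Insert 7 (step 8): P = [1, 3, 7] / [2, 5, 8] / [4] / [6];  Q = [1, 3, 4] / [2, 5, 8] / [6] / [7]
  Insert 9 (step 9): P = [1, 3, 7, 9] / [2, 5, 8] / [4] / [6];  Q = [1, 3, 4, 9] / [2, 5, 8] / [6] / [7]
Final shape: (4, 3, 1, 1).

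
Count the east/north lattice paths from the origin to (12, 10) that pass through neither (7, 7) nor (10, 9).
Number of paths = 280280

Inclusion–exclusion. Total paths: C(22, 12) = 646646. Through P₁: C(14, 7)·C(8, 5) = 192192. Through P₂: C(19, 10)·C(3, 2) = 277134. Since P₁ is strictly southwest of P₂, a monotone path through both must visit P₁ then P₂; paths through both = C(14, 7)·C(5, 3)·C(3, 2) = 102960. Avoid both = 646646 − 192192 − 277134 + 102960 = 280280.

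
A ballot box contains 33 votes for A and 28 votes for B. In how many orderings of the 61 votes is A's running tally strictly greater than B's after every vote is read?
Strict-lead orderings = 15715143261459775

Total orderings of the 61 votes with 33 for A: C(61, 33) = 191724747789809255. By the Bertrand ballot formula (Cycle Lemma / reflection principle), the number of orderings in which A is strictly ahead of B throughout is (p − q)/(p + q) · C(p + q, p) = (33 − 28)/(33 + 28) · 191724747789809255 = 15715143261459775.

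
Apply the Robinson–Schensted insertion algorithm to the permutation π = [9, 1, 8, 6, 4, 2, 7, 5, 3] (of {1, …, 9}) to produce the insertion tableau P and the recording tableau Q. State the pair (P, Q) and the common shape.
P = [1, 2, 3] / [4, 5] / [6, 7] / [8] / [9];  Q = [1, 3, 7] / [2, 8] / [4, 9] / [5] / [6];  common shape = (3, 2, 2, 1, 1)

Row-insert the values π_1, π_2, … into P one at a time, bumping the leftmost entry strictly greater than the inserted value down to the next row. The recording tableau Q records, in position (i, j), the step at which that cell was added to P.
  Insert 9 (step 1): P = [9];  Q = [1]
  Insert 1 (step 2): P = [1] / [9];  Q = [1] / [2]
  Insert 8 (step 3): P = [1, 8] / [9];  Q = [1, 3] / [2]
  Insert 6 (step 4): P = [1, 6] / [8] / [9];  Q = [1, 3] / [2] / [4]
  Insert 4 (step 5): P = [1, 4] / [6] / [8] / [9];  Q = [1, 3] / [2] / [4] / [5]
  Insert 2 (step 6): P = [1, 2] / [4] / [6] / [8] / [9];  Q = [1, 3] / [2] / [4] / [5] / [6]
  Insert 7 (step 7): P = [1, 2, 7] / [4] / [6] / [8] / [9];  Q = [1, 3, 7] / [2] / [4] / [5] / [6]
  Insert 5 (step 8): P = [1, 2, 5] / [4, 7] / [6] / [8] / [9];  Q = [1, 3, 7] / [2, 8] / [4] / [5] / [6]
  Insert 3 (step 9): P = [1, 2, 3] / [4, 5] / [6, 7] / [8] / [9];  Q = [1, 3, 7] / [2, 8] / [4, 9] / [5] / [6]
Final shape: (3, 2, 2, 1, 1).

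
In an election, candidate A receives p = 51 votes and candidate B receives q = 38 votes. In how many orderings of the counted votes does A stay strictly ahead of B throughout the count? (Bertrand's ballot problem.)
Strict-lead orderings = 2972221065238567530640824

Total orderings of the 89 votes with 51 for A: C(89, 51) = 20348282677402500786694872. By the Bertrand ballot formula (Cycle Lemma / reflection principle), the number of orderings in which A is strictly ahead of B throughout is (p − q)/(p + q) · C(p + q, p) = (51 − 38)/(51 + 38) · 20348282677402500786694872 = 2972221065238567530640824.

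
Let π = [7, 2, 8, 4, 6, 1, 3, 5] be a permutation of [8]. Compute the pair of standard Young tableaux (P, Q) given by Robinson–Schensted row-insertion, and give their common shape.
P = [1, 3, 5] / [2, 4, 6] / [7, 8];  Q = [1, 3, 5] / [2, 4, 8] / [6, 7];  common shape = (3, 3, 2)

Row-insert the values π_1, π_2, … into P one at a time, bumping the leftmost entry strictly greater than the inserted value down to the next row. The recording tableau Q records, in position (i, j), the step at which that cell was added to P.
  Insert 7 (step 1): P = [7];  Q = [1]
  Insert 2 (step 2): P = [2] / [7];  Q = [1] / [2]
  Insert 8 (step 3): P = [2, 8] / [7];  Q = [1, 3] / [2]
  Insert 4 (step 4): P = [2, 4] / [7, 8];  Q = [1, 3] / [2, 4]
  Insert 6 (step 5): P = [2, 4, 6] / [7, 8];  Q = [1, 3, 5] / [2, 4]
  Insert 1 (step 6): P = [1, 4, 6] / [2, 8] / [7];  Q = [1, 3, 5] / [2, 4] / [6]
  Insert 3 (step 7): P = [1, 3, 6] / [2, 4] / [7, 8];  Q = [1, 3, 5] / [2, 4] / [6, 7]
  Insert 5 (step 8): P = [1, 3, 5] / [2, 4, 6] / [7, 8];  Q = [1, 3, 5] / [2, 4, 8] / [6, 7]
Final shape: (3, 3, 2).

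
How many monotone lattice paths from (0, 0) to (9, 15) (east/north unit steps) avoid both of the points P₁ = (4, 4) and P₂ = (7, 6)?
Number of paths = 945864

Inclusion–exclusion. Total paths: C(24, 9) = 1307504. Through P₁: C(8, 4)·C(16, 5) = 305760. Through P₂: C(13, 7)·C(11, 2) = 94380. Since P₁ is strictly southwest of P₂, a monotone path through both must visit P₁ then P₂; paths through both = C(8, 4)·C(5, 3)·C(11, 2) = 38500. Avoid both = 1307504 − 305760 − 94380 + 38500 = 945864.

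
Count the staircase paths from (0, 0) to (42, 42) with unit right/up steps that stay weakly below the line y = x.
C_42 = 39044429911904443959240

These NE paths below the diagonal are counted by the Catalan number C_n = (1/(n + 1)) · C(2n, n). For n = 42: C_42 = (1/43) · C(84, 42) = 1678910486211891090247320/43 = 39044429911904443959240.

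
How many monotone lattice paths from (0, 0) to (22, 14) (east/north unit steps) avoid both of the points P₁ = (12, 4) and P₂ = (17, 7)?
Number of paths = 3266647552

Inclusion–exclusion. Total paths: C(36, 22) = 3796297200. Through P₁: C(16, 12)·C(20, 10) = 336255920. Through P₂: C(24, 17)·C(12, 5) = 274114368. Since P₁ is strictly southwest of P₂, a monotone path through both must visit P₁ then P₂; paths through both = C(16, 12)·C(8, 5)·C(12, 5) = 80720640. Avoid both = 3796297200 − 336255920 − 274114368 + 80720640 = 3266647552.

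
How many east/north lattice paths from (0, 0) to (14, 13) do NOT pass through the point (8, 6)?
Number of paths = 14905152

Total paths from (0, 0) to (14, 13): C(27, 14) = 20058300. Paths through (8, 6): (paths (0, 0) → (8, 6)) × (paths (8, 6) → (14, 13)) = C(14, 8) · C(13, 6) = 3003 · 1716 = 5153148. Avoidance count = 20058300 − 5153148 = 14905152.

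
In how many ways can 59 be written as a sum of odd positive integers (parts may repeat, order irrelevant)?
p_odd(59) = 9792

Enumerate partitions using only odd parts via the recurrence o(n, m) = o(n, m−2) + o(n−m, m) over odd m, starting from the largest odd part ≤ n. This gives p_odd(59) = 9792. (Euler's theorem: equals the count of distinct-part partitions.)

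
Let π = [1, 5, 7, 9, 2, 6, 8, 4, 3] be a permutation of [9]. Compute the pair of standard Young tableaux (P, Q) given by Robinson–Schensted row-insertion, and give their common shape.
P = [1, 2, 3, 8] / [4, 6, 9] / [5] / [7];  Q = [1, 2, 3, 4] / [5, 6, 7] / [8] / [9];  common shape = (4, 3, 1, 1)

Row-insert the values π_1, π_2, … into P one at a time, bumping the leftmost entry strictly greater than the inserted value down to the next row. The recording tableau Q records, in position (i, j), the step at which that cell was added to P.
  Insert 1 (step 1): P = [1];  Q = [1]
  Insert 5 (step 2): P = [1, 5];  Q = [1, 2]
  Insert 7 (step 3): P = [1, 5, 7];  Q = [1, 2, 3]
  Insert 9 (step 4): P = [1, 5, 7, 9];  Q = [1, 2, 3, 4]
  Insert 2 (step 5): P = [1, 2, 7, 9] / [5];  Q = [1, 2, 3, 4] / [5]
  Insert 6 (step 6): P = [1, 2, 6, 9] / [5, 7];  Q = [1, 2, 3, 4] / [5, 6]
  Insert 8 (step 7): P = [1, 2, 6, 8] / [5, 7, 9];  Q = [1, 2, 3, 4] / [5, 6, 7]
  Insert 4 (step 8): P = [1, 2, 4, 8] / [5, 6, 9] / [7];  Q = [1, 2, 3, 4] / [5, 6, 7] / [8]
  Insert 3 (step 9): P = [1, 2, 3, 8] / [4, 6, 9] / [5] / [7];  Q = [1, 2, 3, 4] / [5, 6, 7] / [8] / [9]
Final shape: (4, 3, 1, 1).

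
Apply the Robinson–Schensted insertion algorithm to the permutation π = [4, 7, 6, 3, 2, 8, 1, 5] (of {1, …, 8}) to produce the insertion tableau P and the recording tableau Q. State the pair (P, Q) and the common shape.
P = [1, 5, 8] / [2, 6] / [3] / [4] / [7];  Q = [1, 2, 6] / [3, 8] / [4] / [5] / [7];  common shape = (3, 2, 1, 1, 1)

Row-insert the values π_1, π_2, … into P one at a time, bumping the leftmost entry strictly greater than the inserted value down to the next row. The recording tableau Q records, in position (i, j), the step at which that cell was added to P.
  Insert 4 (step 1): P = [4];  Q = [1]
  Insert 7 (step 2): P = [4, 7];  Q = [1, 2]
  Insert 6 (step 3): P = [4, 6] / [7];  Q = [1, 2] / [3]
  Insert 3 (step 4): P = [3, 6] / [4] / [7];  Q = [1, 2] / [3] / [4]
  Insert 2 (step 5): P = [2, 6] / [3] / [4] / [7];  Q = [1, 2] / [3] / [4] / [5]
  Insert 8 (step 6): P = [2, 6, 8] / [3] / [4] / [7];  Q = [1, 2, 6] / [3] / [4] / [5]
  Insert 1 (step 7): P = [1, 6, 8] / [2] / [3] / [4] / [7];  Q = [1, 2, 6] / [3] / [4] / [5] / [7]
  Insert 5 (step 8): P = [1, 5, 8] / [2, 6] / [3] / [4] / [7];  Q = [1, 2, 6] / [3, 8] / [4] / [5] / [7]
Final shape: (3, 2, 1, 1, 1).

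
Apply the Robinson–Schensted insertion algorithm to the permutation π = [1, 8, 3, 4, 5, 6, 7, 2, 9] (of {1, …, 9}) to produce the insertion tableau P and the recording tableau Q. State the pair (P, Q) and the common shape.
P = [1, 2, 4, 5, 6, 7, 9] / [3] / [8];  Q = [1, 2, 4, 5, 6, 7, 9] / [3] / [8];  common shape = (7, 1, 1)

Row-insert the values π_1, π_2, … into P one at a time, bumping the leftmost entry strictly greater than the inserted value down to the next row. The recording tableau Q records, in position (i, j), the step at which that cell was added to P.
  Insert 1 (step 1): P = [1];  Q = [1]
  Insert 8 (step 2): P = [1, 8];  Q = [1, 2]
  Insert 3 (step 3): P = [1, 3] / [8];  Q = [1, 2] / [3]
  Insert 4 (step 4): P = [1, 3, 4] / [8];  Q = [1, 2, 4] / [3]
  Insert 5 (step 5): P = [1, 3, 4, 5] / [8];  Q = [1, 2, 4, 5] / [3]
  Insert 6 (step 6): P = [1, 3, 4, 5, 6] / [8];  Q = [1, 2, 4, 5, 6] / [3]
  Insert 7 (step 7): P = [1, 3, 4, 5, 6, 7] / [8];  Q = [1, 2, 4, 5, 6, 7] / [3]
  Insert 2 (step 8): P = [1, 2, 4, 5, 6, 7] / [3] / [8];  Q = [1, 2, 4, 5, 6, 7] / [3] / [8]
  Insert 9 (step 9): P = [1, 2, 4, 5, 6, 7, 9] / [3] / [8];  Q = [1, 2, 4, 5, 6, 7, 9] / [3] / [8]
Final shape: (7, 1, 1).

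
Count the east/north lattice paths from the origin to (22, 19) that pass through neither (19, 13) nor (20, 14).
Number of paths = 200841490560

Inclusion–exclusion. Total paths: C(41, 22) = 244662670200. Through P₁: C(32, 19)·C(9, 3) = 29179382400. Through P₂: C(34, 20)·C(7, 2) = 29231488440. Since P₁ is strictly southwest of P₂, a monotone path through both must visit P₁ then P₂; paths through both = C(32, 19)·C(2, 1)·C(7, 2) = 14589691200. Avoid both = 244662670200 − 29179382400 − 29231488440 + 14589691200 = 200841490560.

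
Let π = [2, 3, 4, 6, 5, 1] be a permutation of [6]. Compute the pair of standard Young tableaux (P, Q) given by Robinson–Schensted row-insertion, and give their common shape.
P = [1, 3, 4, 5] / [2] / [6];  Q = [1, 2, 3, 4] / [5] / [6];  common shape = (4, 1, 1)

Row-insert the values π_1, π_2, … into P one at a time, bumping the leftmost entry strictly greater than the inserted value down to the next row. The recording tableau Q records, in position (i, j), the step at which that cell was added to P.
  Insert 2 (step 1): P = [2];  Q = [1]
  Insert 3 (step 2): P = [2, 3];  Q = [1, 2]
  Insert 4 (step 3): P = [2, 3, 4];  Q = [1, 2, 3]
  Insert 6 (step 4): P = [2, 3, 4, 6];  Q = [1, 2, 3, 4]
  Insert 5 (step 5): P = [2, 3, 4, 5] / [6];  Q = [1, 2, 3, 4] / [5]
  Insert 1 (step 6): P = [1, 3, 4, 5] / [2] / [6];  Q = [1, 2, 3, 4] / [5] / [6]
Final shape: (4, 1, 1).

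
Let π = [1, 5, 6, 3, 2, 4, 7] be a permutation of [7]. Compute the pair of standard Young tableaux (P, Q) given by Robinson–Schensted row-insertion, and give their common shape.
P = [1, 2, 4, 7] / [3, 6] / [5];  Q = [1, 2, 3, 7] / [4, 6] / [5];  common shape = (4, 2, 1)

Row-insert the values π_1, π_2, … into P one at a time, bumping the leftmost entry strictly greater than the inserted value down to the next row. The recording tableau Q records, in position (i, j), the step at which that cell was added to P.
  Insert 1 (step 1): P = [1];  Q = [1]
  Insert 5 (step 2): P = [1, 5];  Q = [1, 2]
  Insert 6 (step 3): P = [1, 5, 6];  Q = [1, 2, 3]
  Insert 3 (step 4): P = [1, 3, 6] / [5];  Q = [1, 2, 3] / [4]
  Insert 2 (step 5): P = [1, 2, 6] / [3] / [5];  Q = [1, 2, 3] / [4] / [5]
  Insert 4 (step 6): P = [1, 2, 4] / [3, 6] / [5];  Q = [1, 2, 3] / [4, 6] / [5]
  Insert 7 (step 7): P = [1, 2, 4, 7] / [3, 6] / [5];  Q = [1, 2, 3, 7] / [4, 6] / [5]
Final shape: (4, 2, 1).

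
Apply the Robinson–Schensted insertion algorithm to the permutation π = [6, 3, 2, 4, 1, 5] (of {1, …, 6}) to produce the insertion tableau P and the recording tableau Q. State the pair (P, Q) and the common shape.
P = [1, 4, 5] / [2] / [3] / [6];  Q = [1, 4, 6] / [2] / [3] / [5];  common shape = (3, 1, 1, 1)

Row-insert the values π_1, π_2, … into P one at a time, bumping the leftmost entry strictly greater than the inserted value down to the next row. The recording tableau Q records, in position (i, j), the step at which that cell was added to P.
  Insert 6 (step 1): P = [6];  Q = [1]
  Insert 3 (step 2): P = [3] / [6];  Q = [1] / [2]
  Insert 2 (step 3): P = [2] / [3] / [6];  Q = [1] / [2] / [3]
  Insert 4 (step 4): P = [2, 4] / [3] / [6];  Q = [1, 4] / [2] / [3]
  Insert 1 (step 5): P = [1, 4] / [2] / [3] / [6];  Q = [1, 4] / [2] / [3] / [5]
  Insert 5 (step 6): P = [1, 4, 5] / [2] / [3] / [6];  Q = [1, 4, 6] / [2] / [3] / [5]
Final shape: (3, 1, 1, 1).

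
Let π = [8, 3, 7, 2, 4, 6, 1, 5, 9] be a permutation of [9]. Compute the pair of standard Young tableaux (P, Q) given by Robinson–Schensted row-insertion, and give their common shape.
P = [1, 4, 5, 9] / [2, 6] / [3, 7] / [8];  Q = [1, 3, 6, 9] / [2, 5] / [4, 8] / [7];  common shape = (4, 2, 2, 1)

Row-insert the values π_1, π_2, … into P one at a time, bumping the leftmost entry strictly greater than the inserted value down to the next row. The recording tableau Q records, in position (i, j), the step at which that cell was added to P.
  Insert 8 (step 1): P = [8];  Q = [1]
  Insert 3 (step 2): P = [3] / [8];  Q = [1] / [2]
  Insert 7 (step 3): P = [3, 7] / [8];  Q = [1, 3] / [2]
  Insert 2 (step 4): P = [2, 7] / [3] / [8];  Q = [1, 3] / [2] / [4]
  Insert 4 (step 5): P = [2, 4] / [3, 7] / [8];  Q = [1, 3] / [2, 5] / [4]
  Insert 6 (step 6): P = [2, 4, 6] / [3, 7] / [8];  Q = [1, 3, 6] / [2, 5] / [4]
  Insert 1 (step 7): P = [1, 4, 6] / [2, 7] / [3] / [8];  Q = [1, 3, 6] / [2, 5] / [4] / [7]
  Insert 5 (step 8): P = [1, 4, 5] / [2, 6] / [3, 7] / [8];  Q = [1, 3, 6] / [2, 5] / [4, 8] / [7]
  Insert 9 (step 9): P = [1, 4, 5, 9] / [2, 6] / [3, 7] / [8];  Q = [1, 3, 6, 9] / [2, 5] / [4, 8] / [7]
Final shape: (4, 2, 2, 1).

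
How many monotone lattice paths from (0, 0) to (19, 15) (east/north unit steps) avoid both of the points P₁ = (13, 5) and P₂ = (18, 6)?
Number of paths = 1786523096

Inclusion–exclusion. Total paths: C(34, 19) = 1855967520. Through P₁: C(18, 13)·C(16, 6) = 68612544. Through P₂: C(24, 18)·C(10, 1) = 1345960. Since P₁ is strictly southwest of P₂, a monotone path through both must visit P₁ then P₂; paths through both = C(18, 13)·C(6, 5)·C(10, 1) = 514080. Avoid both = 1855967520 − 68612544 − 1345960 + 514080 = 1786523096.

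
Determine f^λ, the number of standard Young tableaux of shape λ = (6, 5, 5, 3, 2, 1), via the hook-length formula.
# SYT of shape (6, 5, 5, 3, 2, 1) = 2483120640

Hook-length formula: f^λ = n! / Π hook(c), product over all cells c of the Young diagram. For λ = (6, 5, 5, 3, 2, 1), n = 22 boxes. Hook lengths by row (left-to-right, top-to-bottom): [11, 9, 7, 5, 4, 1]; [9, 7, 5, 3, 2]; [8, 6, 4, 2, 1]; [5, 3, 1]; [3, 1]; [1]. Product of hooks = 452656512000. So f^λ = 22! / 452656512000 = 1124000727777607680000 / 452656512000 = 2483120640.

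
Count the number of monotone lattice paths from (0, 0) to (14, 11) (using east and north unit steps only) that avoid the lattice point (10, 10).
Number of paths = 3533620

Total paths from (0, 0) to (14, 11): C(25, 14) = 4457400. Paths through (10, 10): (paths (0, 0) → (10, 10)) × (paths (10, 10) → (14, 11)) = C(20, 10) · C(5, 4) = 184756 · 5 = 923780. Avoidance count = 4457400 − 923780 = 3533620.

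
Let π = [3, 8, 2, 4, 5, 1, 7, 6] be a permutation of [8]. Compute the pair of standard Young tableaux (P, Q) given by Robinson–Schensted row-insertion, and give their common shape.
P = [1, 4, 5, 6] / [2, 7] / [3, 8];  Q = [1, 2, 5, 7] / [3, 4] / [6, 8];  common shape = (4, 2, 2)

Row-insert the values π_1, π_2, … into P one at a time, bumping the leftmost entry strictly greater than the inserted value down to the next row. The recording tableau Q records, in position (i, j), the step at which that cell was added to P.
  Insert 3 (step 1): P = [3];  Q = [1]
  Insert 8 (step 2): P = [3, 8];  Q = [1, 2]
  Insert 2 (step 3): P = [2, 8] / [3];  Q = [1, 2] / [3]
  Insert 4 (step 4): P = [2, 4] / [3, 8];  Q = [1, 2] / [3, 4]
  Insert 5 (step 5): P = [2, 4, 5] / [3, 8];  Q = [1, 2, 5] / [3, 4]
  Insert 1 (step 6): P = [1, 4, 5] / [2, 8] / [3];  Q = [1, 2, 5] / [3, 4] / [6]
  Insert 7 (step 7): P = [1, 4, 5, 7] / [2, 8] / [3];  Q = [1, 2, 5, 7] / [3, 4] / [6]
  Insert 6 (step 8): P = [1, 4, 5, 6] / [2, 7] / [3, 8];  Q = [1, 2, 5, 7] / [3, 4] / [6, 8]
Final shape: (4, 2, 2).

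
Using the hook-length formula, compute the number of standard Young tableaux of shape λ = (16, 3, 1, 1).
# SYT of shape (16, 3, 1, 1) = 89964

Hook-length formula: f^λ = n! / Π hook(c), product over all cells c of the Young diagram. For λ = (16, 3, 1, 1), n = 21 boxes. Hook lengths by row (left-to-right, top-to-bottom): [19, 16, 15, 13, 12, 11, 10, 9, 8, 7, 6, 5, 4, 3, 2, 1]; [5, 2, 1]; [2]; [1]. Product of hooks = 567904296960000. So f^λ = 21! / 567904296960000 = 51090942171709440000 / 567904296960000 = 89964.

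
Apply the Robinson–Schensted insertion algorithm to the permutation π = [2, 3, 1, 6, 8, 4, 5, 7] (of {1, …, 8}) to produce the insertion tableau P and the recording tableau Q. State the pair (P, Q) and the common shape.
P = [1, 3, 4, 5, 7] / [2, 6, 8];  Q = [1, 2, 4, 5, 8] / [3, 6, 7];  common shape = (5, 3)

Row-insert the values π_1, π_2, … into P one at a time, bumping the leftmost entry strictly greater than the inserted value down to the next row. The recording tableau Q records, in position (i, j), the step at which that cell was added to P.
  Insert 2 (step 1): P = [2];  Q = [1]
  Insert 3 (step 2): P = [2, 3];  Q = [1, 2]
  Insert 1 (step 3): P = [1, 3] / [2];  Q = [1, 2] / [3]
  Insert 6 (step 4): P = [1, 3, 6] / [2];  Q = [1, 2, 4] / [3]
  Insert 8 (step 5): P = [1, 3, 6, 8] / [2];  Q = [1, 2, 4, 5] / [3]
  Insert 4 (step 6): P = [1, 3, 4, 8] / [2, 6];  Q = [1, 2, 4, 5] / [3, 6]
  Insert 5 (step 7): P = [1, 3, 4, 5] / [2, 6, 8];  Q = [1, 2, 4, 5] / [3, 6, 7]
  Insert 7 (step 8): P = [1, 3, 4, 5, 7] / [2, 6, 8];  Q = [1, 2, 4, 5, 8] / [3, 6, 7]
Final shape: (5, 3).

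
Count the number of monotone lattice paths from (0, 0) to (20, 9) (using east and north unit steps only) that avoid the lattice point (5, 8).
Number of paths = 9994413

Total paths from (0, 0) to (20, 9): C(29, 20) = 10015005. Paths through (5, 8): (paths (0, 0) → (5, 8)) × (paths (5, 8) → (20, 9)) = C(13, 5) · C(16, 15) = 1287 · 16 = 20592. Avoidance count = 10015005 − 20592 = 9994413.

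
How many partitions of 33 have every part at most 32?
p(33, parts ≤ 32) = 10142

Use the recurrence p(n, m) = p(n, m−1) + p(n−m, m): either the largest part is < m (count p(n, m−1)) or the largest part is exactly m (remove one copy of m, count p(n−m, m)). With p(0, ·) = 1 this gives p(33, parts ≤ 32) = 10142. (By conjugating Young diagrams, this also counts partitions of 33 into at most 32 parts.)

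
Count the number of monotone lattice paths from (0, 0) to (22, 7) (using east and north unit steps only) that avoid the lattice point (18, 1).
Number of paths = 1556790

Total paths from (0, 0) to (22, 7): C(29, 22) = 1560780. Paths through (18, 1): (paths (0, 0) → (18, 1)) × (paths (18, 1) → (22, 7)) = C(19, 18) · C(10, 4) = 19 · 210 = 3990. Avoidance count = 1560780 − 3990 = 1556790.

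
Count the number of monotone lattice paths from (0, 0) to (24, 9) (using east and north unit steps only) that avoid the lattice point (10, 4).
Number of paths = 26927472

Total paths from (0, 0) to (24, 9): C(33, 24) = 38567100. Paths through (10, 4): (paths (0, 0) → (10, 4)) × (paths (10, 4) → (24, 9)) = C(14, 10) · C(19, 14) = 1001 · 11628 = 11639628. Avoidance count = 38567100 − 11639628 = 26927472.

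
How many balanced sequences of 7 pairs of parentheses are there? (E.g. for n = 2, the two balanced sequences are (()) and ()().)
C_7 = 429

These balanced parentheses are counted by the Catalan number C_n = (1/(n + 1)) · C(2n, n). For n = 7: C_7 = (1/8) · C(14, 7) = 3432/8 = 429.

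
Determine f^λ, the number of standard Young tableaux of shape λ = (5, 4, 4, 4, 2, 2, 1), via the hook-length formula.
# SYT of shape (5, 4, 4, 4, 2, 2, 1) = 1034633600

Hook-length formula: f^λ = n! / Π hook(c), product over all cells c of the Young diagram. For λ = (5, 4, 4, 4, 2, 2, 1), n = 22 boxes. Hook lengths by row (left-to-right, top-to-bottom): [11, 9, 6, 5, 1]; [9, 7, 4, 3]; [8, 6, 3, 2]; [7, 5, 2, 1]; [4, 2]; [3, 1]; [1]. Product of hooks = 1086375628800. So f^λ = 22! / 1086375628800 = 1124000727777607680000 / 1086375628800 = 1034633600.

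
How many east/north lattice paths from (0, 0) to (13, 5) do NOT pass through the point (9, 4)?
Number of paths = 4993

Total paths from (0, 0) to (13, 5): C(18, 13) = 8568. Paths through (9, 4): (paths (0, 0) → (9, 4)) × (paths (9, 4) → (13, 5)) = C(13, 9) · C(5, 4) = 715 · 5 = 3575. Avoidance count = 8568 − 3575 = 4993.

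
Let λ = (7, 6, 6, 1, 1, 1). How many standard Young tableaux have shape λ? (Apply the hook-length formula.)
# SYT of shape (7, 6, 6, 1, 1, 1) = 298750452

Hook-length formula: f^λ = n! / Π hook(c), product over all cells c of the Young diagram. For λ = (7, 6, 6, 1, 1, 1), n = 22 boxes. Hook lengths by row (left-to-right, top-to-bottom): [12, 8, 7, 6, 5, 4, 1]; [10, 6, 5, 4, 3, 2]; [9, 5, 4, 3, 2, 1]; [3]; [2]; [1]. Product of hooks = 3762339840000. So f^λ = 22! / 3762339840000 = 1124000727777607680000 / 3762339840000 = 298750452.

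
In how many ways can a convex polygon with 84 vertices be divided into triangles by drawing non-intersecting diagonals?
C_82 = 17526585015616776834735140517915655636396234280

These polygon triangulations are counted by the Catalan number C_n = (1/(n + 1)) · C(2n, n). For n = 82: C_82 = (1/83) · C(164, 82) = 1454706556296192477283016662986999417820887445240/83 = 17526585015616776834735140517915655636396234280.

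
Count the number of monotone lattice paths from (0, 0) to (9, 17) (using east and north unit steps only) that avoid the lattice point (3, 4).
Number of paths = 2174930

Total paths from (0, 0) to (9, 17): C(26, 9) = 3124550. Paths through (3, 4): (paths (0, 0) → (3, 4)) × (paths (3, 4) → (9, 17)) = C(7, 3) · C(19, 6) = 35 · 27132 = 949620. Avoidance count = 3124550 − 949620 = 2174930.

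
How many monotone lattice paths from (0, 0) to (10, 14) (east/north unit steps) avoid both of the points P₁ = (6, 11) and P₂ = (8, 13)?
Number of paths = 1140394

Inclusion–exclusion. Total paths: C(24, 10) = 1961256. Through P₁: C(17, 6)·C(7, 4) = 433160. Through P₂: C(21, 8)·C(3, 2) = 610470. Since P₁ is strictly southwest of P₂, a monotone path through both must visit P₁ then P₂; paths through both = C(17, 6)·C(4, 2)·C(3, 2) = 222768. Avoid both = 1961256 − 433160 − 610470 + 222768 = 1140394.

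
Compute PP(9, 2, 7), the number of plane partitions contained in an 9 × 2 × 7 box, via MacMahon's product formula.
PP(9, 2, 7) = 27810640

Evaluate the triple product over i = 1..9, j = 1..2, k = 1..7. The factors are (2/1) · (3/2) · (4/3) · (5/4) · (6/5) · (7/6) · (8/7) · (3/2) · … (126 factors total). The numerators and denominators telescope so the product is an integer; carrying out the multiplication exactly gives PP(9, 2, 7) = 27810640.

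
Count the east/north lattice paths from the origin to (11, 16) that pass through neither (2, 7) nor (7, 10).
Number of paths = 7626855

Inclusion–exclusion. Total paths: C(27, 11) = 13037895. Through P₁: C(9, 2)·C(18, 9) = 1750320. Through P₂: C(17, 7)·C(10, 4) = 4084080. Since P₁ is strictly southwest of P₂, a monotone path through both must visit P₁ then P₂; paths through both = C(9, 2)·C(8, 5)·C(10, 4) = 423360. Avoid both = 13037895 − 1750320 − 4084080 + 423360 = 7626855.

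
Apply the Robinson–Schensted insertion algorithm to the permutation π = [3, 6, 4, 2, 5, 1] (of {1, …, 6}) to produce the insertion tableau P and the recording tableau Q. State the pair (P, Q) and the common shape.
P = [1, 4, 5] / [2] / [3] / [6];  Q = [1, 2, 5] / [3] / [4] / [6];  common shape = (3, 1, 1, 1)

Row-insert the values π_1, π_2, … into P one at a time, bumping the leftmost entry strictly greater than the inserted value down to the next row. The recording tableau Q records, in position (i, j), the step at which that cell was added to P.
  Insert 3 (step 1): P = [3];  Q = [1]
  Insert 6 (step 2): P = [3, 6];  Q = [1, 2]
  Insert 4 (step 3): P = [3, 4] / [6];  Q = [1, 2] / [3]
  Insert 2 (step 4): P = [2, 4] / [3] / [6];  Q = [1, 2] / [3] / [4]
  Insert 5 (step 5): P = [2, 4, 5] / [3] / [6];  Q = [1, 2, 5] / [3] / [4]
  Insert 1 (step 6): P = [1, 4, 5] / [2] / [3] / [6];  Q = [1, 2, 5] / [3] / [4] / [6]
Final shape: (3, 1, 1, 1).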